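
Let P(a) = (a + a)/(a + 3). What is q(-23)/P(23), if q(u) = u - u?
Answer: 0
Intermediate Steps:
q(u) = 0
P(a) = 2*a/(3 + a) (P(a) = (2*a)/(3 + a) = 2*a/(3 + a))
q(-23)/P(23) = 0/((2*23/(3 + 23))) = 0/((2*23/26)) = 0/((2*23*(1/26))) = 0/(23/13) = 0*(13/23) = 0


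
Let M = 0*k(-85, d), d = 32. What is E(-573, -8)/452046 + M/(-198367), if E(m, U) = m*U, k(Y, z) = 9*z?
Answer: 764/75341 ≈ 0.010141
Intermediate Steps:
M = 0 (M = 0*(9*32) = 0*288 = 0)
E(m, U) = U*m
E(-573, -8)/452046 + M/(-198367) = -8*(-573)/452046 + 0/(-198367) = 4584*(1/452046) + 0*(-1/198367) = 764/75341 + 0 = 764/75341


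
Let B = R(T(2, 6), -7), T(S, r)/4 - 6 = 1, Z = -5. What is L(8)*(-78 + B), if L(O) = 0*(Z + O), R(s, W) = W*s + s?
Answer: 0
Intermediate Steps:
T(S, r) = 28 (T(S, r) = 24 + 4*1 = 24 + 4 = 28)
R(s, W) = s + W*s
B = -168 (B = 28*(1 - 7) = 28*(-6) = -168)
L(O) = 0 (L(O) = 0*(-5 + O) = 0)
L(8)*(-78 + B) = 0*(-78 - 168) = 0*(-246) = 0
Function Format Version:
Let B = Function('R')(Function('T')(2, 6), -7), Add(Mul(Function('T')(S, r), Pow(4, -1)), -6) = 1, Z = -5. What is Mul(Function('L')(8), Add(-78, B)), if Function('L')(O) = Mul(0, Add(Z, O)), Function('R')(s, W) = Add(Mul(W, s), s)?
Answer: 0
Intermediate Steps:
Function('T')(S, r) = 28 (Function('T')(S, r) = Add(24, Mul(4, 1)) = Add(24, 4) = 28)
Function('R')(s, W) = Add(s, Mul(W, s))
B = -168 (B = Mul(28, Add(1, -7)) = Mul(28, -6) = -168)
Function('L')(O) = 0 (Function('L')(O) = Mul(0, Add(-5, O)) = 0)
Mul(Function('L')(8), Add(-78, B)) = Mul(0, Add(-78, -168)) = Mul(0, -246) = 0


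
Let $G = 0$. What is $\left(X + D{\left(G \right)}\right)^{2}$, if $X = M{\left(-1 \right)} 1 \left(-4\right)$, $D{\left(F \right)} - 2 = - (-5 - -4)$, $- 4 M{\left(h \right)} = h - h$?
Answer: $9$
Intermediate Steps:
$M{\left(h \right)} = 0$ ($M{\left(h \right)} = - \frac{h - h}{4} = \left(- \frac{1}{4}\right) 0 = 0$)
$D{\left(F \right)} = 3$ ($D{\left(F \right)} = 2 - \left(-5 - -4\right) = 2 - \left(-5 + 4\right) = 2 - -1 = 2 + 1 = 3$)
$X = 0$ ($X = 0 \cdot 1 \left(-4\right) = 0 \left(-4\right) = 0$)
$\left(X + D{\left(G \right)}\right)^{2} = \left(0 + 3\right)^{2} = 3^{2} = 9$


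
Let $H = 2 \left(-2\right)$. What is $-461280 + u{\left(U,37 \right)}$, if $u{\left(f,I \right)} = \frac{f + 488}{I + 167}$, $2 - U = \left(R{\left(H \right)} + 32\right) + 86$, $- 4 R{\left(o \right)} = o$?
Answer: $- \frac{94100749}{204} \approx -4.6128 \cdot 10^{5}$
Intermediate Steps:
$H = -4$
$R{\left(o \right)} = - \frac{o}{4}$
$U = -117$ ($U = 2 - \left(\left(\left(- \frac{1}{4}\right) \left(-4\right) + 32\right) + 86\right) = 2 - \left(\left(1 + 32\right) + 86\right) = 2 - \left(33 + 86\right) = 2 - 119 = -117$)
$u{\left(f,I \right)} = \frac{488 + f}{167 + I}$
$-461280 + u{\left(U,37 \right)} = -461280 + \frac{488 - 117}{167 + 37} = -461280 + \frac{1}{204} \cdot 371 = -461280 + \frac{371}{204} = - \frac{94100749}{204}$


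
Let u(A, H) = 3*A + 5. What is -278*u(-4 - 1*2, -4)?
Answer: 3614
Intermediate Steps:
u(A, H) = 5 + 3*A
-278*u(-4 - 1*2, -4) = -278*(5 + 3*(-4 - 1*2)) = -278*(5 + 3*(-4 - 2)) = -278*(5 + 3*(-6)) = -278*(5 - 18) = -278*(-13) = 3614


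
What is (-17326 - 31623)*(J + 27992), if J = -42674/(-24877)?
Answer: -34088066859442/24877 ≈ -1.3703e+9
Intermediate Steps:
J = 42674/24877 (J = -42674*(-1/24877) = 42674/24877 ≈ 1.7154)
(-17326 - 31623)*(J + 27992) = (-17326 - 31623)*(42674/24877 + 27992) = -48949*696399658/24877 = -34088066859442/24877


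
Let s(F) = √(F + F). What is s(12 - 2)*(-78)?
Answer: -156*√5 ≈ -348.83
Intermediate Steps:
s(F) = √2*√F (s(F) = √(2*F) = √2*√F)
s(12 - 2)*(-78) = (√2*√(12 - 2))*(-78) = (√2*√10)*(-78) = (2*√5)*(-78) = -156*√5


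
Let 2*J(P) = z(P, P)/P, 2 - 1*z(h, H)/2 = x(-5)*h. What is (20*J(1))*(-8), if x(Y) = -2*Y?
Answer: 1280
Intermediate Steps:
z(h, H) = 4 - 20*h (z(h, H) = 4 - 2*(-2*(-5))*h = 4 - 20*h)
J(P) = (4 - 20*P)/(2*P) (J(P) = ((4 - 20*P)/P)/2 = (4 - 20*P)/(2*P))
(20*J(1))*(-8) = (20*(-10 + 2/1))*(-8) = (20*(-10 + 2*1))*(-8) = (20*(-10 + 2))*(-8) = (20*(-8))*(-8) = -160*(-8) = 1280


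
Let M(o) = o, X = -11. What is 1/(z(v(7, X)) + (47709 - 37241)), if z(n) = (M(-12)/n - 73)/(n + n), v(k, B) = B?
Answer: 242/2534047 ≈ 9.5499e-5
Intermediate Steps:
z(n) = (-73 - 12/n)/(2*n) (z(n) = (-12/n - 73)/(n + n) = (-73 - 12/n)/((2*n)) = (-73 - 12/n)*(1/(2*n)) = (-73 - 12/n)/(2*n))
1/(z(v(7, X)) + (47709 - 37241)) = 1/((½)*(-12 - 73*(-11))/(-11)² + (47709 - 37241)) = 1/((½)*(1/121)*(-12 + 803) + 10468) = 1/((½)*(1/121)*791 + 10468) = 1/(791/242 + 10468) = 1/(2534047/242) = 242/2534047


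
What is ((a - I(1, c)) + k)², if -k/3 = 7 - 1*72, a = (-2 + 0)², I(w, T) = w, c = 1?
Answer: 39204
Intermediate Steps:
a = 4 (a = (-2)² = 4)
k = 195 (k = -3*(7 - 1*72) = -3*(7 - 72) = -3*(-65) = 195)
((a - I(1, c)) + k)² = ((4 - 1*1) + 195)² = ((4 - 1) + 195)² = (3 + 195)² = 198² = 39204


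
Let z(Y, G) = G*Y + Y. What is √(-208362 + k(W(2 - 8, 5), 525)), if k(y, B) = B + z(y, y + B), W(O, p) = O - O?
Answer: 3*I*√23093 ≈ 455.89*I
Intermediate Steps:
W(O, p) = 0
z(Y, G) = Y + G*Y
k(y, B) = B + y*(1 + B + y) (k(y, B) = B + y*(1 + (y + B)) = B + y*(1 + (B + y)) = B + y*(1 + B + y))
√(-208362 + k(W(2 - 8, 5), 525)) = √(-208362 + (525 + 0*(1 + 525 + 0))) = √(-208362 + (525 + 0*526)) = √(-208362 + (525 + 0)) = √(-208362 + 525) = √(-207837) = 3*I*√23093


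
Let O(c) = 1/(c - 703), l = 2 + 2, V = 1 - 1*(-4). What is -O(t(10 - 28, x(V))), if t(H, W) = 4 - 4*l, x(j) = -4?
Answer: 1/715 ≈ 0.0013986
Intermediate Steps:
V = 5 (V = 1 + 4 = 5)
l = 4
t(H, W) = -12 (t(H, W) = 4 - 4*4 = 4 - 16 = -12)
O(c) = 1/(-703 + c)
-O(t(10 - 28, x(V))) = -1/(-703 - 12) = -1/(-715) = -1*(-1/715) = 1/715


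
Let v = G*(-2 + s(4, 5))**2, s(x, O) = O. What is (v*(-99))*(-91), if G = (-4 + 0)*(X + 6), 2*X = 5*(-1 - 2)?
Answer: 486486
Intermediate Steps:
X = -15/2 (X = (5*(-1 - 2))/2 = (5*(-3))/2 = (1/2)*(-15) = -15/2 ≈ -7.5000)
G = 6 (G = (-4 + 0)*(-15/2 + 6) = -4*(-3/2) = 6)
v = 54 (v = 6*(-2 + 5)**2 = 6*3**2 = 6*9 = 54)
(v*(-99))*(-91) = (54*(-99))*(-91) = -5346*(-91) = 486486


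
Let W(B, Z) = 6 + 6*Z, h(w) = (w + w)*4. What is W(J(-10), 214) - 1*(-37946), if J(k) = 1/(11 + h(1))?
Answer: 39236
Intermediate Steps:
h(w) = 8*w (h(w) = (2*w)*4 = 8*w)
J(k) = 1/19 (J(k) = 1/(11 + 8*1) = 1/(11 + 8) = 1/19)
W(J(-10), 214) - 1*(-37946) = (6 + 6*214) - 1*(-37946) = (6 + 1284) + 37946 = 1290 + 37946 = 39236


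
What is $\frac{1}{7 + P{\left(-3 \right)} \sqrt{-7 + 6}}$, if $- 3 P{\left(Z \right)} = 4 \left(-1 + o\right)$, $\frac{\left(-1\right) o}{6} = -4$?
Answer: $\frac{63}{8905} + \frac{276 i}{8905} \approx 0.0070747 + 0.030994 i$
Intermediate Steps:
$o = 24$ ($o = \left(-6\right) \left(-4\right) = 24$)
$P{\left(Z \right)} = - \frac{92}{3}$ ($P{\left(Z \right)} = - \frac{4 \left(-1 + 24\right)}{3} = - \frac{4 \cdot 23}{3} = \left(- \frac{1}{3}\right) 92 = - \frac{92}{3}$)
$\frac{1}{7 + P{\left(-3 \right)} \sqrt{-7 + 6}} = \frac{1}{7 - \frac{92 \sqrt{-7 + 6}}{3}} = \frac{1}{7 - \frac{92 \sqrt{-1}}{3}} = \frac{1}{7 - \frac{92 i}{3}} = \frac{9 \left(7 + \frac{92 i}{3}\right)}{8905}$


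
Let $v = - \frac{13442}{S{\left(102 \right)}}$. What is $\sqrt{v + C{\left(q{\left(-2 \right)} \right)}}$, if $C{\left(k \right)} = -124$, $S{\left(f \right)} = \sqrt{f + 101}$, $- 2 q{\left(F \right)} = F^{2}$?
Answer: $\frac{\sqrt{-5109916 - 2728726 \sqrt{203}}}{203} \approx 32.672 i$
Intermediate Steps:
$q{\left(F \right)} = - \frac{F^{2}}{2}$
$S{\left(f \right)} = \sqrt{101 + f}$
$v = - \frac{13442 \sqrt{203}}{203}$ ($v = - \frac{13442}{\sqrt{101 + 102}} = - \frac{13442}{\sqrt{203}} = - 13442 \frac{\sqrt{203}}{203} = - \frac{13442 \sqrt{203}}{203} \approx -943.44$)
$\sqrt{v + C{\left(q{\left(-2 \right)} \right)}} = \sqrt{- \frac{13442 \sqrt{203}}{203} - 124} = \sqrt{-124 - \frac{13442 \sqrt{203}}{203}}$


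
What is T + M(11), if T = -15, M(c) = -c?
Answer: -26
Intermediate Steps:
T + M(11) = -15 - 1*11 = -15 - 11 = -26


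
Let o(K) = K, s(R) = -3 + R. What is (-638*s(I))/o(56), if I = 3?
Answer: 0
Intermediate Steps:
(-638*s(I))/o(56) = -638*(-3 + 3)/56 = -638*0*(1/56) = 0*(1/56) = 0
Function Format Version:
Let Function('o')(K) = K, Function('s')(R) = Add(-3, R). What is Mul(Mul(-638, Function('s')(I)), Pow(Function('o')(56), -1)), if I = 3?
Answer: 0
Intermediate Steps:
Mul(Mul(-638, Function('s')(I)), Pow(Function('o')(56), -1)) = Mul(Mul(-638, Add(-3, 3)), Pow(56, -1)) = Mul(Mul(-638, 0), Rational(1, 56)) = Mul(0, Rational(1, 56)) = 0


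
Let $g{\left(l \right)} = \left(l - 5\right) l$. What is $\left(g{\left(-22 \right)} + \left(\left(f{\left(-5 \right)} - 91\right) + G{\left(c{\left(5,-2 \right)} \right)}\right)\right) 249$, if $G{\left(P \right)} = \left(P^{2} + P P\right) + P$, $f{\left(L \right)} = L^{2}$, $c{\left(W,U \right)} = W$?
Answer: $145167$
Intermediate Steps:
$G{\left(P \right)} = P + 2 P^{2}$ ($G{\left(P \right)} = \left(P^{2} + P^{2}\right) + P = 2 P^{2} + P = P + 2 P^{2}$)
$g{\left(l \right)} = l \left(-5 + l\right)$ ($g{\left(l \right)} = \left(-5 + l\right) l = l \left(-5 + l\right)$)
$\left(g{\left(-22 \right)} + \left(\left(f{\left(-5 \right)} - 91\right) + G{\left(c{\left(5,-2 \right)} \right)}\right)\right) 249 = \left(- 22 \left(-5 - 22\right) - \left(91 - 25 - 5 \left(1 + 2 \cdot 5\right)\right)\right) 249 = \left(\left(-22\right) \left(-27\right) + \left(\left(25 - 91\right) + 5 \left(1 + 10\right)\right)\right) 249 = \left(594 + \left(-66 + 5 \cdot 11\right)\right) 249 = \left(594 + \left(-66 + 55\right)\right) 249 = \left(594 - 11\right) 249 = 583 \cdot 249 = 145167$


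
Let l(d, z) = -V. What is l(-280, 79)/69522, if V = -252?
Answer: 42/11587 ≈ 0.0036248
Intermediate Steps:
l(d, z) = 252 (l(d, z) = -1*(-252) = 252)
l(-280, 79)/69522 = 252/69522 = 252*(1/69522) = 42/11587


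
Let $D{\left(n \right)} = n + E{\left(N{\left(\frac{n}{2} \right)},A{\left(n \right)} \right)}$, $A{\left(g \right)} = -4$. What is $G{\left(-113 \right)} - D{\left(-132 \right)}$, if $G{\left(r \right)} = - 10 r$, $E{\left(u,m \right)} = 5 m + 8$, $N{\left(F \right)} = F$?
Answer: $1274$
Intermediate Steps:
$E{\left(u,m \right)} = 8 + 5 m$
$D{\left(n \right)} = -12 + n$ ($D{\left(n \right)} = n + \left(8 + 5 \left(-4\right)\right) = n + \left(8 - 20\right) = n - 12 = -12 + n$)
$G{\left(-113 \right)} - D{\left(-132 \right)} = \left(-10\right) \left(-113\right) - \left(-12 - 132\right) = 1130 - -144 = 1130 + 144 = 1274$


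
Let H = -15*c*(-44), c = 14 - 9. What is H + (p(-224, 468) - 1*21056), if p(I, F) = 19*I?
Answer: -22012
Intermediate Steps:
c = 5
H = 3300 (H = -15*5*(-44) = -75*(-44) = 3300)
H + (p(-224, 468) - 1*21056) = 3300 + (19*(-224) - 1*21056) = 3300 + (-4256 - 21056) = 3300 - 25312 = -22012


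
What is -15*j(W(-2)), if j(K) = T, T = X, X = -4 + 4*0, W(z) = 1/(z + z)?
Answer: 60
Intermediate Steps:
W(z) = 1/(2*z)
X = -4 (X = -4 + 0 = -4)
T = -4
j(K) = -4
-15*j(W(-2)) = -15*(-4) = 60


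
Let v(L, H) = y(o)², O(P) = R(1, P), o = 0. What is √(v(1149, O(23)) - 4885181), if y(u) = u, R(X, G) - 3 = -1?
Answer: I*√4885181 ≈ 2210.2*I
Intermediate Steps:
R(X, G) = 2 (R(X, G) = 3 - 1 = 2)
O(P) = 2
v(L, H) = 0 (v(L, H) = 0² = 0)
√(v(1149, O(23)) - 4885181) = √(0 - 4885181) = √(-4885181) = I*√4885181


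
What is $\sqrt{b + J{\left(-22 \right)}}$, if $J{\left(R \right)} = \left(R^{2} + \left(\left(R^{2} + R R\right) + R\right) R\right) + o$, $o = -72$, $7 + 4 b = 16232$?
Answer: $\frac{5 i \sqrt{2615}}{2} \approx 127.84 i$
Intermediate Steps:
$b = \frac{16225}{4}$ ($b = - \frac{7}{4} + \frac{1}{4} \cdot 16232 = - \frac{7}{4} + 4058 = \frac{16225}{4} \approx 4056.3$)
$J{\left(R \right)} = -72 + R^{2} + R \left(R + 2 R^{2}\right)$ ($J{\left(R \right)} = \left(R^{2} + \left(\left(R^{2} + R R\right) + R\right) R\right) - 72 = \left(R^{2} + \left(\left(R^{2} + R^{2}\right) + R\right) R\right) - 72 = \left(R^{2} + \left(2 R^{2} + R\right) R\right) - 72 = \left(R^{2} + \left(R + 2 R^{2}\right) R\right) - 72 = \left(R^{2} + R \left(R + 2 R^{2}\right)\right) - 72 = -72 + R^{2} + R \left(R + 2 R^{2}\right)$)
$\sqrt{b + J{\left(-22 \right)}} = \sqrt{\frac{16225}{4} + \left(-72 + 2 \left(-22\right)^{2} + 2 \left(-22\right)^{3}\right)} = \sqrt{\frac{16225}{4} + \left(-72 + 2 \cdot 484 + 2 \left(-10648\right)\right)} = \sqrt{\frac{16225}{4} - 20400} = \sqrt{- \frac{65375}{4}} = \frac{5 i \sqrt{2615}}{2}$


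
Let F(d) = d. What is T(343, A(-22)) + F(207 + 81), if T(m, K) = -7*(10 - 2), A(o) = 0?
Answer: 232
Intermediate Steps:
T(m, K) = -56 (T(m, K) = -7*8 = -56)
T(343, A(-22)) + F(207 + 81) = -56 + (207 + 81) = -56 + 288 = 232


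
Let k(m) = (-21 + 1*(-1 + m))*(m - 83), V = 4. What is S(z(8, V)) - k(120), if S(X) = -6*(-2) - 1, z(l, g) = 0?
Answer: -3615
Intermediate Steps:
S(X) = 11 (S(X) = 12 - 1 = 11)
k(m) = (-83 + m)*(-22 + m) (k(m) = (-21 + (-1 + m))*(-83 + m) = (-22 + m)*(-83 + m) = (-83 + m)*(-22 + m))
S(z(8, V)) - k(120) = 11 - (1826 + 120**2 - 105*120) = 11 - (1826 + 14400 - 12600) = 11 - 1*3626 = 11 - 3626 = -3615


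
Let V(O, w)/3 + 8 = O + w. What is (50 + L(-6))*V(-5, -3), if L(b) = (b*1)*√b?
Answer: -2400 + 288*I*√6 ≈ -2400.0 + 705.45*I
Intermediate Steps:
L(b) = b^(3/2) (L(b) = b*√b = b^(3/2))
V(O, w) = -24 + 3*O + 3*w (V(O, w) = -24 + 3*(O + w) = -24 + (3*O + 3*w) = -24 + 3*O + 3*w)
(50 + L(-6))*V(-5, -3) = (50 + (-6)^(3/2))*(-24 + 3*(-5) + 3*(-3)) = (50 - 6*I*√6)*(-24 - 15 - 9) = (50 - 6*I*√6)*(-48) = -2400 + 288*I*√6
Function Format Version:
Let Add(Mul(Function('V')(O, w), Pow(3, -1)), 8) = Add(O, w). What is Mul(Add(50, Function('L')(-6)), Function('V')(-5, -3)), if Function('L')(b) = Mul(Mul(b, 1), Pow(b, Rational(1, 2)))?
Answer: Add(-2400, Mul(288, I, Pow(6, Rational(1, 2)))) ≈ Add(-2400.0, Mul(705.45, I))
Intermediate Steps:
Function('L')(b) = Pow(b, Rational(3, 2)) (Function('L')(b) = Mul(b, Pow(b, Rational(1, 2))) = Pow(b, Rational(3, 2)))
Function('V')(O, w) = Add(-24, Mul(3, O), Mul(3, w)) (Function('V')(O, w) = Add(-24, Mul(3, Add(O, w))) = Add(-24, Add(Mul(3, O), Mul(3, w))) = Add(-24, Mul(3, O), Mul(3, w)))
Mul(Add(50, Function('L')(-6)), Function('V')(-5, -3)) = Mul(Add(50, Pow(-6, Rational(3, 2))), Add(-24, Mul(3, -5), Mul(3, -3))) = Mul(Add(50, Mul(-6, I, Pow(6, Rational(1, 2)))), Add(-24, -15, -9)) = Mul(Add(50, Mul(-6, I, Pow(6, Rational(1, 2)))), -48) = Add(-2400, Mul(288, I, Pow(6, Rational(1, 2))))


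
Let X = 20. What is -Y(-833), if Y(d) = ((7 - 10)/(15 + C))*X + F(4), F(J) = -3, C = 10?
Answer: 27/5 ≈ 5.4000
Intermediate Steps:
Y(d) = -27/5 (Y(d) = ((7 - 10)/(15 + 10))*20 - 3 = -3/25*20 - 3 = -12/5 - 3 = -27/5)
-Y(-833) = -1*(-27/5) = 27/5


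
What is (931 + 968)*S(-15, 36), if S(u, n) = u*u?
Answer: 427275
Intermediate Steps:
S(u, n) = u²
(931 + 968)*S(-15, 36) = (931 + 968)*(-15)² = 1899*225 = 427275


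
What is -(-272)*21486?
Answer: 5844192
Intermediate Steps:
-(-272)*21486 = -1*(-5844192) = 5844192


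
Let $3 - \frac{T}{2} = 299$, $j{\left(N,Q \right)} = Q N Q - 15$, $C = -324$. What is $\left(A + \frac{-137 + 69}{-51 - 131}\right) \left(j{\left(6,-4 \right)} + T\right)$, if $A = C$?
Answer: $\frac{2149850}{13} \approx 1.6537 \cdot 10^{5}$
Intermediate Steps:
$j{\left(N,Q \right)} = -15 + N Q^{2}$ ($j{\left(N,Q \right)} = N Q Q - 15 = N Q^{2} - 15 = -15 + N Q^{2}$)
$T = -592$ ($T = 6 - 598 = -592$)
$A = -324$
$\left(A + \frac{-137 + 69}{-51 - 131}\right) \left(j{\left(6,-4 \right)} + T\right) = \left(-324 + \frac{-137 + 69}{-51 - 131}\right) \left(\left(-15 + 6 \left(-4\right)^{2}\right) - 592\right) = \left(-324 - \frac{68}{-182}\right) \left(\left(-15 + 6 \cdot 16\right) - 592\right) = \left(-324 - - \frac{34}{91}\right) \left(\left(-15 + 96\right) - 592\right) = \left(-324 + \frac{34}{91}\right) \left(81 - 592\right) = \left(- \frac{29450}{91}\right) \left(-511\right) = \frac{2149850}{13}$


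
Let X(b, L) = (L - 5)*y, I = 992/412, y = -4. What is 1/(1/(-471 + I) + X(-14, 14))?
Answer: -48265/1737643 ≈ -0.027776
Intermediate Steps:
I = 248/103 (I = 992*(1/412) = 248/103 ≈ 2.4078)
X(b, L) = 20 - 4*L (X(b, L) = (L - 5)*(-4) = (-5 + L)*(-4) = 20 - 4*L)
1/(1/(-471 + I) + X(-14, 14)) = 1/(1/(-471 + 248/103) + (20 - 4*14)) = 1/(1/(-48265/103) + (20 - 56)) = 1/(-103/48265 - 36) = 1/(-1737643/48265) = -48265/1737643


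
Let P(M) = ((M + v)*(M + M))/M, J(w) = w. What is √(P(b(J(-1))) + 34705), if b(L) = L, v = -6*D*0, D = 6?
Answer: √34703 ≈ 186.29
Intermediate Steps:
v = 0 (v = -6*6*0 = -36*0 = 0)
P(M) = 2*M (P(M) = ((M + 0)*(M + M))/M = (M*(2*M))/M = (2*M²)/M = 2*M)
√(P(b(J(-1))) + 34705) = √(2*(-1) + 34705) = √(-2 + 34705) = √34703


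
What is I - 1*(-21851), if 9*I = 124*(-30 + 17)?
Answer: 195047/9 ≈ 21672.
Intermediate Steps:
I = -1612/9 (I = (124*(-30 + 17))/9 = (124*(-13))/9 = (⅑)*(-1612) = -1612/9 ≈ -179.11)
I - 1*(-21851) = -1612/9 - 1*(-21851) = -1612/9 + 21851 = 195047/9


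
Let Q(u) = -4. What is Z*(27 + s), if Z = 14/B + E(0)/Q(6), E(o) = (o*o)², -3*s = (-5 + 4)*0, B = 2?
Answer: 189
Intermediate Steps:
s = 0 (s = -(-5 + 4)*0/3 = -(-1)*0/3 = -⅓*0 = 0)
E(o) = o⁴ (E(o) = (o²)² = o⁴)
Z = 7 (Z = 14/2 + 0⁴/(-4) = 14*(½) + 0*(-¼) = 7 + 0 = 7)
Z*(27 + s) = 7*(27 + 0) = 7*27 = 189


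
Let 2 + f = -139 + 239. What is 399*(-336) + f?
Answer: -133966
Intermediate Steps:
f = 98 (f = -2 + (-139 + 239) = -2 + 100 = 98)
399*(-336) + f = 399*(-336) + 98 = -134064 + 98 = -133966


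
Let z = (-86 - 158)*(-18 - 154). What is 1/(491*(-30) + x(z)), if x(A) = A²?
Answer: 1/1761298294 ≈ 5.6776e-10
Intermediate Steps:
z = 41968 (z = -244*(-172) = 41968)
1/(491*(-30) + x(z)) = 1/(491*(-30) + 41968²) = 1/(-14730 + 1761313024) = 1/1761298294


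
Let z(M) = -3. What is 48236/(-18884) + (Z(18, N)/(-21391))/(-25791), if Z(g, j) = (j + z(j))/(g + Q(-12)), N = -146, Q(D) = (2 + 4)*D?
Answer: -359256242549837/140645884766454 ≈ -2.5543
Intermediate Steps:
Q(D) = 6*D
Z(g, j) = (-3 + j)/(-72 + g) (Z(g, j) = (j - 3)/(g + 6*(-12)) = (-3 + j)/(g - 72) = (-3 + j)/(-72 + g))
48236/(-18884) + (Z(18, N)/(-21391))/(-25791) = 48236/(-18884) + (((-3 - 146)/(-72 + 18))/(-21391))/(-25791) = 48236*(-1/18884) + ((-149/(-54))*(-1/21391))*(-1/25791) = -12059/4721 + (-1/54*(-149)*(-1/21391))*(-1/25791) = -12059/4721 + ((149/54)*(-1/21391))*(-1/25791) = -12059/4721 - 149/1155114*(-1/25791) = -12059/4721 + 149/29791545174 = -359256242549837/140645884766454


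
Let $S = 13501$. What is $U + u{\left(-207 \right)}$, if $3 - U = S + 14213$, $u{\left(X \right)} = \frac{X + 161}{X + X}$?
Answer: $- \frac{249398}{9} \approx -27711.0$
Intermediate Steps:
$u{\left(X \right)} = \frac{161 + X}{2 X}$
$U = -27711$ ($U = 3 - \left(13501 + 14213\right) = 3 - 27714 = -27711$)
$U + u{\left(-207 \right)} = -27711 + \frac{161 - 207}{2 \left(-207\right)} = -27711 + \frac{1}{2} \left(- \frac{1}{207}\right) \left(-46\right) = -27711 + \frac{1}{9} = - \frac{249398}{9}$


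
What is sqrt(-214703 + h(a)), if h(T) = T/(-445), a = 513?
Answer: 2*I*sqrt(10629197465)/445 ≈ 463.36*I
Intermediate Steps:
h(T) = -T/445 (h(T) = T*(-1/445) = -T/445)
sqrt(-214703 + h(a)) = sqrt(-214703 - 1/445*513) = sqrt(-214703 - 513/445) = sqrt(-95543348/445) = 2*I*sqrt(10629197465)/445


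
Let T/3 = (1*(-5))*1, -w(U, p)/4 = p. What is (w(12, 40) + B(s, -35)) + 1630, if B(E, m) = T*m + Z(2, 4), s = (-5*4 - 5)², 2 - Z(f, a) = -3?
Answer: 2000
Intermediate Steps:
Z(f, a) = 5 (Z(f, a) = 2 - 1*(-3) = 2 + 3 = 5)
w(U, p) = -4*p
T = -15 (T = 3*((1*(-5))*1) = 3*(-5*1) = 3*(-5) = -15)
s = 625 (s = (-20 - 5)² = (-25)² = 625)
B(E, m) = 5 - 15*m (B(E, m) = -15*m + 5 = 5 - 15*m)
(w(12, 40) + B(s, -35)) + 1630 = (-4*40 + (5 - 15*(-35))) + 1630 = (-160 + (5 + 525)) + 1630 = (-160 + 530) + 1630 = 370 + 1630 = 2000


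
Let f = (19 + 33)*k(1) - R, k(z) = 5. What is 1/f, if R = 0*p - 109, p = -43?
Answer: 1/369 ≈ 0.0027100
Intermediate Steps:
R = -109 (R = 0*(-43) - 109 = 0 - 109 = -109)
f = 369 (f = (19 + 33)*5 - 1*(-109) = 52*5 + 109 = 260 + 109 = 369)
1/f = 1/369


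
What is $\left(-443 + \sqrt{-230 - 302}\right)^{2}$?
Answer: $195717 - 1772 i \sqrt{133} \approx 1.9572 \cdot 10^{5} - 20436.0 i$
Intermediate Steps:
$\left(-443 + \sqrt{-230 - 302}\right)^{2} = \left(-443 + \sqrt{-532}\right)^{2} = \left(-443 + 2 i \sqrt{133}\right)^{2}$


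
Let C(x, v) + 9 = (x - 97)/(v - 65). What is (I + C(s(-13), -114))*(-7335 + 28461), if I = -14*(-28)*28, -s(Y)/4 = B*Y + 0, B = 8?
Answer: 41465563524/179 ≈ 2.3165e+8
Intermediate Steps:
s(Y) = -32*Y (s(Y) = -4*(8*Y + 0) = -32*Y)
I = 10976 (I = 392*28 = 10976)
C(x, v) = -9 + (-97 + x)/(-65 + v) (C(x, v) = -9 + (x - 97)/(v - 65) = -9 + (-97 + x)/(-65 + v))
(I + C(s(-13), -114))*(-7335 + 28461) = (10976 + (488 - 32*(-13) - 9*(-114))/(-65 - 114))*(-7335 + 28461) = (10976 + (488 + 416 + 1026)/(-179))*21126 = (10976 - 1/179*1930)*21126 = (10976 - 1930/179)*21126 = (1962774/179)*21126 = 41465563524/179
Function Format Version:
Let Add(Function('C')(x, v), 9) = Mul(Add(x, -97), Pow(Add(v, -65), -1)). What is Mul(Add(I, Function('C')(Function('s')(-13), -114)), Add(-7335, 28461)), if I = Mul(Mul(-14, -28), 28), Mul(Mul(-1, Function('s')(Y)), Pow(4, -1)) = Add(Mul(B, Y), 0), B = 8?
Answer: Rational(41465563524, 179) ≈ 2.3165e+8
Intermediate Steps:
Function('s')(Y) = Mul(-32, Y) (Function('s')(Y) = Mul(-4, Add(Mul(8, Y), 0)) = Mul(-4, Mul(8, Y)) = Mul(-32, Y))
I = 10976 (I = Mul(392, 28) = 10976)
Function('C')(x, v) = Add(-9, Mul(Pow(Add(-65, v), -1), Add(-97, x))) (Function('C')(x, v) = Add(-9, Mul(Add(x, -97), Pow(Add(v, -65), -1))) = Add(-9, Mul(Add(-97, x), Pow(Add(-65, v), -1))) = Add(-9, Mul(Pow(Add(-65, v), -1), Add(-97, x))))
Mul(Add(I, Function('C')(Function('s')(-13), -114)), Add(-7335, 28461)) = Mul(Add(10976, Mul(Pow(Add(-65, -114), -1), Add(488, Mul(-32, -13), Mul(-9, -114)))), Add(-7335, 28461)) = Mul(Add(10976, Mul(Pow(-179, -1), Add(488, 416, 1026))), 21126) = Mul(Add(10976, Mul(Rational(-1, 179), 1930)), 21126) = Mul(Add(10976, Rational(-1930, 179)), 21126) = Mul(Rational(1962774, 179), 21126) = Rational(41465563524, 179)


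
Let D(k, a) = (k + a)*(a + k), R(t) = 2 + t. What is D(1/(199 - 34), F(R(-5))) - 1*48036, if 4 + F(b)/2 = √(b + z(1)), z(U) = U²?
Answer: -1306258139/27225 - 5276*I*√2/165 ≈ -47980.0 - 45.221*I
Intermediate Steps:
F(b) = -8 + 2*√(1 + b) (F(b) = -8 + 2*√(b + 1²) = -8 + 2*√(b + 1) = -8 + 2*√(1 + b))
D(k, a) = (a + k)² (D(k, a) = (a + k)*(a + k) = (a + k)²)
D(1/(199 - 34), F(R(-5))) - 1*48036 = ((-8 + 2*√(1 + (2 - 5))) + 1/(199 - 34))² - 1*48036 = ((-8 + 2*√(1 - 3)) + 1/165)² - 48036 = ((-8 + 2*√(-2)) + 1/165)² - 48036 = ((-8 + 2*(I*√2)) + 1/165)² - 48036 = ((-8 + 2*I*√2) + 1/165)² - 48036 = (-1319/165 + 2*I*√2)² - 48036 = -48036 + (-1319/165 + 2*I*√2)²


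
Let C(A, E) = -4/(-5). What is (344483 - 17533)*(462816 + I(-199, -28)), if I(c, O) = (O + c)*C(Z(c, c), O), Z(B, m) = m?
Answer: 151258317080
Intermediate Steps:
C(A, E) = ⅘ (C(A, E) = -4*(-⅕) = ⅘)
I(c, O) = 4*O/5 + 4*c/5 (I(c, O) = (O + c)*(⅘) = 4*O/5 + 4*c/5)
(344483 - 17533)*(462816 + I(-199, -28)) = (344483 - 17533)*(462816 + ((⅘)*(-28) + (⅘)*(-199))) = 326950*(462816 + (-112/5 - 796/5)) = 326950*(462816 - 908/5) = 326950*(2313172/5) = 151258317080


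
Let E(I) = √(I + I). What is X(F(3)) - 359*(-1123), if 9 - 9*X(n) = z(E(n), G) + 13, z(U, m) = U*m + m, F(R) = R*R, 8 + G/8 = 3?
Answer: 403161 + 40*√2/3 ≈ 4.0318e+5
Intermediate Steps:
G = -40 (G = -64 + 8*3 = -64 + 24 = -40)
E(I) = √2*√I (E(I) = √(2*I) = √2*√I)
F(R) = R²
z(U, m) = m + U*m
X(n) = 4 + 40*√2*√n/9 (X(n) = 1 - (-40*(1 + √2*√n) + 13)/9 = 1 - ((-40 - 40*√2*√n) + 13)/9 = 1 - (-27 - 40*√2*√n)/9 = 1 + (3 + 40*√2*√n/9) = 4 + 40*√2*√n/9)
X(F(3)) - 359*(-1123) = (4 + 40*√2*√(3²)/9) - 359*(-1123) = (4 + 40*√2*√9/9) + 403157 = (4 + (40/9)*√2*3) + 403157 = (4 + 40*√2/3) + 403157 = 403161 + 40*√2/3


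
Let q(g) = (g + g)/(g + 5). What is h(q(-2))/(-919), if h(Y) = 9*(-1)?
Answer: 9/919 ≈ 0.0097933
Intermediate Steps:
q(g) = 2*g/(5 + g) (q(g) = (2*g)/(5 + g) = 2*g/(5 + g))
h(Y) = -9
h(q(-2))/(-919) = -9/(-919) = -9*(-1/919) = 9/919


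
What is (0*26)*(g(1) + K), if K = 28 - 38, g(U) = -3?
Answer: 0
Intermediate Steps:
K = -10
(0*26)*(g(1) + K) = (0*26)*(-3 - 10) = 0*(-13) = 0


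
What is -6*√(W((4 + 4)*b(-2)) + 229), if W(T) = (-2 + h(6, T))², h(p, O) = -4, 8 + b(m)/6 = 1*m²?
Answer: -6*√265 ≈ -97.673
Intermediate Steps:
b(m) = -48 + 6*m² (b(m) = -48 + 6*(1*m²) = -48 + 6*m²)
W(T) = 36 (W(T) = (-2 - 4)² = (-6)² = 36)
-6*√(W((4 + 4)*b(-2)) + 229) = -6*√(36 + 229) = -6*√265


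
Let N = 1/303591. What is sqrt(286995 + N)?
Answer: sqrt(26451610308474186)/303591 ≈ 535.72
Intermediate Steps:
N = 1/303591 ≈ 3.2939e-6
sqrt(286995 + N) = sqrt(286995 + 1/303591) = sqrt(87129099046/303591) = sqrt(26451610308474186)/303591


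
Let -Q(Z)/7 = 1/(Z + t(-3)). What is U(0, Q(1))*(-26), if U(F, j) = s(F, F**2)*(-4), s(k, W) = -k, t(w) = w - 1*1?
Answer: 0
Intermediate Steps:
t(w) = -1 + w (t(w) = w - 1 = -1 + w)
Q(Z) = -7/(-4 + Z) (Q(Z) = -7/(Z + (-1 - 3)) = -7/(Z - 4) = -7/(-4 + Z))
U(F, j) = 4*F (U(F, j) = -F*(-4) = 4*F)
U(0, Q(1))*(-26) = (4*0)*(-26) = 0*(-26) = 0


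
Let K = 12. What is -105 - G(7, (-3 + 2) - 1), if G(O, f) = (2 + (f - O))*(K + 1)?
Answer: -14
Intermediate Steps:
G(O, f) = 26 - 13*O + 13*f (G(O, f) = (2 + (f - O))*(12 + 1) = (2 + f - O)*13 = 26 - 13*O + 13*f)
-105 - G(7, (-3 + 2) - 1) = -105 - (26 - 13*7 + 13*((-3 + 2) - 1)) = -105 - (26 - 91 + 13*(-1 - 1)) = -105 - (26 - 91 + 13*(-2)) = -105 - (26 - 91 - 26) = -105 - 1*(-91) = -105 + 91 = -14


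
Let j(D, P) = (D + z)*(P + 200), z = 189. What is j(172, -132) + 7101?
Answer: 31649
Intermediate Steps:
j(D, P) = (189 + D)*(200 + P) (j(D, P) = (D + 189)*(P + 200) = (189 + D)*(200 + P))
j(172, -132) + 7101 = (37800 + 189*(-132) + 200*172 + 172*(-132)) + 7101 = (37800 - 24948 + 34400 - 22704) + 7101 = 24548 + 7101 = 31649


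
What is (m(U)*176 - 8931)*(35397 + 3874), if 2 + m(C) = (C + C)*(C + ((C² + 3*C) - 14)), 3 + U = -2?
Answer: 257499947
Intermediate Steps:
U = -5 (U = -3 - 2 = -5)
m(C) = -2 + 2*C*(-14 + C² + 4*C) (m(C) = -2 + (C + C)*(C + ((C² + 3*C) - 14)) = -2 + (2*C)*(C + (-14 + C² + 3*C)) = -2 + (2*C)*(-14 + C² + 4*C) = -2 + 2*C*(-14 + C² + 4*C))
(m(U)*176 - 8931)*(35397 + 3874) = ((-2 - 28*(-5) + 2*(-5)³ + 8*(-5)²)*176 - 8931)*(35397 + 3874) = ((-2 + 140 + 2*(-125) + 8*25)*176 - 8931)*39271 = ((-2 + 140 - 250 + 200)*176 - 8931)*39271 = (88*176 - 8931)*39271 = (15488 - 8931)*39271 = 6557*39271 = 257499947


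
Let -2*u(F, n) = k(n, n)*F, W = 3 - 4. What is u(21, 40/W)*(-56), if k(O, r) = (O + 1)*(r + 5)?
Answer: 802620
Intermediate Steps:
k(O, r) = (1 + O)*(5 + r)
W = -1
u(F, n) = -F*(5 + n² + 6*n)/2 (u(F, n) = -(5 + n + 5*n + n*n)*F/2 = -(5 + n + 5*n + n²)*F/2 = -(5 + n² + 6*n)*F/2 = -F*(5 + n² + 6*n)/2)
u(21, 40/W)*(-56) = -½*21*(5 + (40/(-1))² + 6*(40/(-1)))*(-56) = -½*21*(5 + (40*(-1))² + 6*(40*(-1)))*(-56) = -½*21*(5 + (-40)² + 6*(-40))*(-56) = -½*21*(5 + 1600 - 240)*(-56) = -½*21*1365*(-56) = -28665/2*(-56) = 802620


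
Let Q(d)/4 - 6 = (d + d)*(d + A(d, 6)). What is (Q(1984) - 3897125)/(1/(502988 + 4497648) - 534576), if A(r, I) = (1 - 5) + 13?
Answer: -27739322993124/534643998067 ≈ -51.884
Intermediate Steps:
A(r, I) = 9 (A(r, I) = -4 + 13 = 9)
Q(d) = 24 + 8*d*(9 + d) (Q(d) = 24 + 4*((d + d)*(d + 9)) = 24 + 4*((2*d)*(9 + d)) = 24 + 4*(2*d*(9 + d)) = 24 + 8*d*(9 + d))
(Q(1984) - 3897125)/(1/(502988 + 4497648) - 534576) = ((24 + 8*1984**2 + 72*1984) - 3897125)/(1/(502988 + 4497648) - 534576) = ((24 + 8*3936256 + 142848) - 3897125)/(1/5000636 - 534576) = ((24 + 31490048 + 142848) - 3897125)/(1/5000636 - 534576) = (31632920 - 3897125)/(-2673219990335/5000636) = 27735795*(-5000636/2673219990335) = -27739322993124/534643998067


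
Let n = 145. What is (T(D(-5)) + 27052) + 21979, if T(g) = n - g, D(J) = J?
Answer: 49181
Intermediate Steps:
T(g) = 145 - g
(T(D(-5)) + 27052) + 21979 = ((145 - 1*(-5)) + 27052) + 21979 = ((145 + 5) + 27052) + 21979 = (150 + 27052) + 21979 = 27202 + 21979 = 49181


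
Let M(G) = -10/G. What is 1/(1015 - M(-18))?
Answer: 9/9130 ≈ 0.00098576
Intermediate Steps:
1/(1015 - M(-18)) = 1/(1015 - (-10)/(-18)) = 1/(1015 - (-10)*(-1)/18) = 1/(1015 - 1*5/9) = 1/(1015 - 5/9) = 1/(9130/9) = 9/9130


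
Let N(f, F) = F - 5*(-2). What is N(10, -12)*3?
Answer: -6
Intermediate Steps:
N(f, F) = 10 + F (N(f, F) = F + 10 = 10 + F)
N(10, -12)*3 = (10 - 12)*3 = -2*3 = -6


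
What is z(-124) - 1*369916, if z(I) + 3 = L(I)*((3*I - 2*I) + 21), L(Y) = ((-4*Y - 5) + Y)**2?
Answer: -14242886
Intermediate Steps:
L(Y) = (-5 - 3*Y)**2 (L(Y) = ((-5 - 4*Y) + Y)**2 = (-5 - 3*Y)**2)
z(I) = -3 + (5 + 3*I)**2*(21 + I) (z(I) = -3 + (5 + 3*I)**2*((3*I - 2*I) + 21) = -3 + (5 + 3*I)**2*(I + 21) = -3 + (5 + 3*I)**2*(21 + I))
z(-124) - 1*369916 = (522 + 9*(-124)**3 + 219*(-124)**2 + 655*(-124)) - 1*369916 = (522 + 9*(-1906624) + 219*15376 - 81220) - 369916 = (522 - 17159616 + 3367344 - 81220) - 369916 = -13872970 - 369916 = -14242886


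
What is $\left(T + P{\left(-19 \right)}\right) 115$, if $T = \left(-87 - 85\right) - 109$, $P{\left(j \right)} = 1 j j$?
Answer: $9200$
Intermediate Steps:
$P{\left(j \right)} = j^{2}$ ($P{\left(j \right)} = j j = j^{2}$)
$T = -281$ ($T = -172 - 109 = -281$)
$\left(T + P{\left(-19 \right)}\right) 115 = \left(-281 + \left(-19\right)^{2}\right) 115 = \left(-281 + 361\right) 115 = 80 \cdot 115 = 9200$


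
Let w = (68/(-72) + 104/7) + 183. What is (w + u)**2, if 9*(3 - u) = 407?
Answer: 42211009/1764 ≈ 23929.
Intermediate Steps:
u = -380/9 (u = 3 - 1/9*407 = 3 - 407/9 = -380/9 ≈ -42.222)
w = 24811/126 (w = (68*(-1/72) + 104*(1/7)) + 183 = (-17/18 + 104/7) + 183 = 1753/126 + 183 = 24811/126 ≈ 196.91)
(w + u)**2 = (24811/126 - 380/9)**2 = (6497/42)**2 = 42211009/1764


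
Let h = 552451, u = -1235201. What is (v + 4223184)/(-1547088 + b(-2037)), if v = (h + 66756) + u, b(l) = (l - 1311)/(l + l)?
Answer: -1224641005/525236097 ≈ -2.3316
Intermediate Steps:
b(l) = (-1311 + l)/(2*l) (b(l) = (-1311 + l)/((2*l)) = (-1311 + l)*(1/(2*l)) = (-1311 + l)/(2*l))
v = -615994 (v = (552451 + 66756) - 1235201 = 619207 - 1235201 = -615994)
(v + 4223184)/(-1547088 + b(-2037)) = (-615994 + 4223184)/(-1547088 + (½)*(-1311 - 2037)/(-2037)) = 3607190/(-1547088 + (½)*(-1/2037)*(-3348)) = 3607190/(-1547088 + 558/679) = 3607190/(-1050472194/679) = 3607190*(-679/1050472194) = -1224641005/525236097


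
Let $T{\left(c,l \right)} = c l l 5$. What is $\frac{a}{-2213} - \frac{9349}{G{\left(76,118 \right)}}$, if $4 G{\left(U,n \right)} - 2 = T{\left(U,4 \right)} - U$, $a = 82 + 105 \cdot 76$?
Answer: $- \frac{65588860}{6645639} \approx -9.8695$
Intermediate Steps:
$T{\left(c,l \right)} = 5 c l^{2}$ ($T{\left(c,l \right)} = c l^{2} \cdot 5 = 5 c l^{2}$)
$a = 8062$ ($a = 82 + 7980 = 8062$)
$G{\left(U,n \right)} = \frac{1}{2} + \frac{79 U}{4}$ ($G{\left(U,n \right)} = \frac{1}{2} + \frac{5 U 4^{2} - U}{4} = \frac{1}{2} + \frac{5 U 16 - U}{4} = \frac{1}{2} + \frac{80 U - U}{4} = \frac{1}{2} + \frac{79 U}{4}$)
$\frac{a}{-2213} - \frac{9349}{G{\left(76,118 \right)}} = \frac{8062}{-2213} - \frac{9349}{\frac{1}{2} + \frac{79}{4} \cdot 76} = 8062 \left(- \frac{1}{2213}\right) - \frac{9349}{\frac{1}{2} + 1501} = - \frac{8062}{2213} - \frac{9349}{\frac{3003}{2}} = - \frac{8062}{2213} - \frac{18698}{3003} = - \frac{65588860}{6645639}$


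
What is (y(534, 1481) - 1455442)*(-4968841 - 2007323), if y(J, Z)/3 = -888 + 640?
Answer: 10158592350504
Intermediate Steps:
y(J, Z) = -744 (y(J, Z) = 3*(-888 + 640) = 3*(-248) = -744)
(y(534, 1481) - 1455442)*(-4968841 - 2007323) = (-744 - 1455442)*(-4968841 - 2007323) = -1456186*(-6976164) = 10158592350504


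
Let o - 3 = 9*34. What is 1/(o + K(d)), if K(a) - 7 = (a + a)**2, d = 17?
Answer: 1/1472 ≈ 0.00067935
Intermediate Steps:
K(a) = 7 + 4*a**2 (K(a) = 7 + (a + a)**2 = 7 + (2*a)**2 = 7 + 4*a**2)
o = 309 (o = 3 + 9*34 = 3 + 306 = 309)
1/(o + K(d)) = 1/(309 + (7 + 4*17**2)) = 1/(309 + (7 + 4*289)) = 1/(309 + (7 + 1156)) = 1/(309 + 1163) = 1/1472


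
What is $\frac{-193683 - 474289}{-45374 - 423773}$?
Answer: $\frac{667972}{469147} \approx 1.4238$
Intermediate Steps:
$\frac{-193683 - 474289}{-45374 - 423773} = - \frac{667972}{-469147} = \left(-667972\right) \left(- \frac{1}{469147}\right) = \frac{667972}{469147}$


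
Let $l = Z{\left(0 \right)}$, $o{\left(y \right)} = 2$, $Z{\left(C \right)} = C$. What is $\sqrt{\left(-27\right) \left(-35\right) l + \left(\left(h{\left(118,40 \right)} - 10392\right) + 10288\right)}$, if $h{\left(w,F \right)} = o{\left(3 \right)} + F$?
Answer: $i \sqrt{62} \approx 7.874 i$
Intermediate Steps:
$h{\left(w,F \right)} = 2 + F$
$l = 0$
$\sqrt{\left(-27\right) \left(-35\right) l + \left(\left(h{\left(118,40 \right)} - 10392\right) + 10288\right)} = \sqrt{\left(-27\right) \left(-35\right) 0 + \left(\left(\left(2 + 40\right) - 10392\right) + 10288\right)} = \sqrt{945 \cdot 0 + \left(\left(42 - 10392\right) + 10288\right)} = \sqrt{0 + \left(-10350 + 10288\right)} = \sqrt{0 - 62} = \sqrt{-62} = i \sqrt{62}$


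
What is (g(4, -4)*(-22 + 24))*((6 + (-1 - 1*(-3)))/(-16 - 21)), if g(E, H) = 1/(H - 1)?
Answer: 16/185 ≈ 0.086486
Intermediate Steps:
g(E, H) = 1/(-1 + H)
(g(4, -4)*(-22 + 24))*((6 + (-1 - 1*(-3)))/(-16 - 21)) = ((-22 + 24)/(-1 - 4))*((6 + (-1 - 1*(-3)))/(-16 - 21)) = (2/(-5))*((6 + (-1 + 3))/(-37)) = (-1/5*2)*((6 + 2)*(-1/37)) = -16*(-1)/(5*37) = -2/5*(-8/37) = 16/185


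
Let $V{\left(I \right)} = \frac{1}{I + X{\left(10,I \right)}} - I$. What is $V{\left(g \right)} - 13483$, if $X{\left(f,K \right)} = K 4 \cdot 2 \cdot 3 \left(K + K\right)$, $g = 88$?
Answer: $- \frac{5045697799}{371800} \approx -13571.0$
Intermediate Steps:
$X{\left(f,K \right)} = 48 K^{2}$ ($X{\left(f,K \right)} = K 8 \cdot 3 \cdot 2 K = 8 K 6 K = 48 K^{2}$)
$V{\left(I \right)} = \frac{1}{I + 48 I^{2}} - I$
$V{\left(g \right)} - 13483 = \frac{1 - 88^{2} - 48 \cdot 88^{3}}{88 \left(1 + 48 \cdot 88\right)} - 13483 = \frac{1 - 7744 - 32710656}{88 \left(1 + 4224\right)} - 13483 = \frac{1 - 7744 - 32710656}{88 \cdot 4225} - 13483 = \frac{1}{88} \cdot \frac{1}{4225} \left(-32718399\right) - 13483 = - \frac{32718399}{371800} - 13483 = - \frac{5045697799}{371800}$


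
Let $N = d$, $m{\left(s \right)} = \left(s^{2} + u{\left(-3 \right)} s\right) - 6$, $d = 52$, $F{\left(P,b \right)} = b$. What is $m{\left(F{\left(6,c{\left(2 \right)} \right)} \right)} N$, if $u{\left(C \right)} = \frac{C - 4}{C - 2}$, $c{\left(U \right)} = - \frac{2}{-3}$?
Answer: $- \frac{10816}{45} \approx -240.36$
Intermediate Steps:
$c{\left(U \right)} = \frac{2}{3}$ ($c{\left(U \right)} = \left(-2\right) \left(- \frac{1}{3}\right) = \frac{2}{3}$)
$u{\left(C \right)} = \frac{-4 + C}{-2 + C}$
$m{\left(s \right)} = -6 + s^{2} + \frac{7 s}{5}$ ($m{\left(s \right)} = \left(s^{2} + \frac{-4 - 3}{-2 - 3} s\right) - 6 = \left(s^{2} + \frac{1}{-5} \left(-7\right) s\right) - 6 = \left(s^{2} + \left(- \frac{1}{5}\right) \left(-7\right) s\right) - 6 = \left(s^{2} + \frac{7 s}{5}\right) - 6 = -6 + s^{2} + \frac{7 s}{5}$)
$N = 52$
$m{\left(F{\left(6,c{\left(2 \right)} \right)} \right)} N = \left(-6 + \left(\frac{2}{3}\right)^{2} + \frac{7}{5} \cdot \frac{2}{3}\right) 52 = \left(-6 + \frac{4}{9} + \frac{14}{15}\right) 52 = \left(- \frac{208}{45}\right) 52 = - \frac{10816}{45}$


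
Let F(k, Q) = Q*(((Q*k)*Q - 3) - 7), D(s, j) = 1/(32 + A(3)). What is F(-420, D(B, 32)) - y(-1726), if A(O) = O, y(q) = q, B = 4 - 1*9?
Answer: 2113988/1225 ≈ 1725.7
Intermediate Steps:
B = -5 (B = 4 - 9 = -5)
D(s, j) = 1/35 (D(s, j) = 1/(32 + 3) = 1/35)
F(k, Q) = Q*(-10 + k*Q**2) (F(k, Q) = Q*((k*Q**2 - 3) - 7) = Q*((-3 + k*Q**2) - 7) = Q*(-10 + k*Q**2))
F(-420, D(B, 32)) - y(-1726) = (-10 - 420*(1/35)**2)/35 - 1*(-1726) = (-10 - 420*1/1225)/35 + 1726 = (-10 - 12/35)/35 + 1726 = (1/35)*(-362/35) + 1726 = -362/1225 + 1726 = 2113988/1225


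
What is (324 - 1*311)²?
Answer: 169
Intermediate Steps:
(324 - 1*311)² = (324 - 311)² = 13² = 169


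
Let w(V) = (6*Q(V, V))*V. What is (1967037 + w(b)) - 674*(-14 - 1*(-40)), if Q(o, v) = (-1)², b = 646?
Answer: 1953389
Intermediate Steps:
Q(o, v) = 1
w(V) = 6*V (w(V) = (6*1)*V = 6*V)
(1967037 + w(b)) - 674*(-14 - 1*(-40)) = (1967037 + 6*646) - 674*(-14 - 1*(-40)) = (1967037 + 3876) - 674*(-14 + 40) = 1970913 - 674*26 = 1970913 - 17524 = 1953389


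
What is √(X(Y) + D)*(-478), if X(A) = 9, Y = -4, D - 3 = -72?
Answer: -956*I*√15 ≈ -3702.6*I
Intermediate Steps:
D = -69 (D = 3 - 72 = -69)
√(X(Y) + D)*(-478) = √(9 - 69)*(-478) = √(-60)*(-478) = (2*I*√15)*(-478) = -956*I*√15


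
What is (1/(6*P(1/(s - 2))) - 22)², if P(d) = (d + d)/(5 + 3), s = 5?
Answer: 400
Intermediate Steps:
P(d) = d/4 (P(d) = (2*d)/8 = (2*d)*(⅛) = d/4)
(1/(6*P(1/(s - 2))) - 22)² = (1/(6*((1/(4*(5 - 2))))) - 22)² = (1/(6*(((¼)/3))) - 22)² = (1/(6*(((¼)*(⅓)))) - 22)² = (1/(6*(1/12)) - 22)² = ((⅙)*12 - 22)² = (2 - 22)² = (-20)² = 400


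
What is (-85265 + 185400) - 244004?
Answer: -143869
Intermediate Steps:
(-85265 + 185400) - 244004 = 100135 - 244004 = -143869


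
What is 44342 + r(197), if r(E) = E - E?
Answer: 44342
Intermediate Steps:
r(E) = 0
44342 + r(197) = 44342 + 0 = 44342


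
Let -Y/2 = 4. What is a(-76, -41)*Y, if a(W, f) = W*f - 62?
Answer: -24432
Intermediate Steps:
a(W, f) = -62 + W*f
Y = -8 (Y = -2*4 = -8)
a(-76, -41)*Y = (-62 - 76*(-41))*(-8) = (-62 + 3116)*(-8) = 3054*(-8) = -24432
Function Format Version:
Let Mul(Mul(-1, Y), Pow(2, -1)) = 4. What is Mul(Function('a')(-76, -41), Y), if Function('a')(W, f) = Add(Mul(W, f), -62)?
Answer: -24432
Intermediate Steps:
Function('a')(W, f) = Add(-62, Mul(W, f))
Y = -8 (Y = Mul(-2, 4) = -8)
Mul(Function('a')(-76, -41), Y) = Mul(Add(-62, Mul(-76, -41)), -8) = Mul(Add(-62, 3116), -8) = Mul(3054, -8) = -24432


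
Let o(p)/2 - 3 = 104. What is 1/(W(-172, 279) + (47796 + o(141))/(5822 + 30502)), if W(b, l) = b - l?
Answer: -18162/8167057 ≈ -0.0022238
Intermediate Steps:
o(p) = 214 (o(p) = 6 + 2*104 = 6 + 208 = 214)
1/(W(-172, 279) + (47796 + o(141))/(5822 + 30502)) = 1/((-172 - 1*279) + (47796 + 214)/(5822 + 30502)) = 1/((-172 - 279) + 48010/36324) = 1/(-451 + 48010*(1/36324)) = 1/(-451 + 24005/18162) = 1/(-8167057/18162) = -18162/8167057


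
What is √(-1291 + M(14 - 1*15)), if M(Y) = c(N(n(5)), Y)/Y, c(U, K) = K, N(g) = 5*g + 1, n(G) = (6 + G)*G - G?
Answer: I*√1290 ≈ 35.917*I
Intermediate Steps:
n(G) = -G + G*(6 + G) (n(G) = G*(6 + G) - G = -G + G*(6 + G))
N(g) = 1 + 5*g
M(Y) = 1 (M(Y) = Y/Y = 1)
√(-1291 + M(14 - 1*15)) = √(-1291 + 1) = √(-1290) = I*√1290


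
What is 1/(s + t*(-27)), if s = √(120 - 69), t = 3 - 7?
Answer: 36/3871 - √51/11613 ≈ 0.0086850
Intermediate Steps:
t = -4
s = √51 ≈ 7.1414
1/(s + t*(-27)) = 1/(√51 - 4*(-27)) = 1/(√51 + 108) = 1/(108 + √51)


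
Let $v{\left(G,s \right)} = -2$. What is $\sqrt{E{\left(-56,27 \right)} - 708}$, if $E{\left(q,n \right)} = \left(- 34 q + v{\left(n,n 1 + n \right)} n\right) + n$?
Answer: $\sqrt{1169} \approx 34.191$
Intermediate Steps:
$E{\left(q,n \right)} = - n - 34 q$ ($E{\left(q,n \right)} = \left(- 34 q - 2 n\right) + n = - n - 34 q$)
$\sqrt{E{\left(-56,27 \right)} - 708} = \sqrt{\left(\left(-1\right) 27 - -1904\right) - 708} = \sqrt{\left(-27 + 1904\right) - 708} = \sqrt{1877 - 708} = \sqrt{1169}$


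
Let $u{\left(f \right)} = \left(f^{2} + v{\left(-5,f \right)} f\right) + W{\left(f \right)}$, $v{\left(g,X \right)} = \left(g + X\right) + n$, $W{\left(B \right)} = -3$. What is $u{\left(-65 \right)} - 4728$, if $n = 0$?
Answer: $4044$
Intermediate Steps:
$v{\left(g,X \right)} = X + g$ ($v{\left(g,X \right)} = \left(g + X\right) + 0 = \left(X + g\right) + 0 = X + g$)
$u{\left(f \right)} = -3 + f^{2} + f \left(-5 + f\right)$ ($u{\left(f \right)} = \left(f^{2} + \left(f - 5\right) f\right) - 3 = \left(f^{2} + \left(-5 + f\right) f\right) - 3 = \left(f^{2} + f \left(-5 + f\right)\right) - 3 = -3 + f^{2} + f \left(-5 + f\right)$)
$u{\left(-65 \right)} - 4728 = \left(-3 + \left(-65\right)^{2} - 65 \left(-5 - 65\right)\right) - 4728 = \left(-3 + 4225 - -4550\right) - 4728 = \left(-3 + 4225 + 4550\right) - 4728 = 8772 - 4728 = 4044$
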